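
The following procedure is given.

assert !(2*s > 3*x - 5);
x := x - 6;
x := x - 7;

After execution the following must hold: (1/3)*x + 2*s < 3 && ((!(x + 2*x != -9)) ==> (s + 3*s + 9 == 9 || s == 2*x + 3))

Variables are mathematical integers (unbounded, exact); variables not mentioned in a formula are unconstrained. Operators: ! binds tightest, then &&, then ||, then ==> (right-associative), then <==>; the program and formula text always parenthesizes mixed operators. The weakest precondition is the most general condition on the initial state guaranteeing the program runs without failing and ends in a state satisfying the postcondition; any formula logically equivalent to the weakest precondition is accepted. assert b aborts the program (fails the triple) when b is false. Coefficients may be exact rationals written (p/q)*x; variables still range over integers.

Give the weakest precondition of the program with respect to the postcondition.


Working backward. After the program, the postcondition (1/3)*x + 2*s < 3 && ((!(x + 2*x != -9)) ==> (s + 3*s + 9 == 9 || s == 2*x + 3)) must hold; in canonical form it is 2*s + (1/3)*x < 3 && ((!(3*x != -9)) ==> (4*s == 0 || s == 2*x + 3)).
Before x := x - 7: 2*s + (1/3)*x < 16/3 && ((!(3*x != 12)) ==> (4*s == 0 || s == 2*x - 11))
Before x := x - 6: 2*s + (1/3)*x < 22/3 && ((!(3*x != 30)) ==> (4*s == 0 || s == 2*x - 23))
Before assert !(2*s > 3*x - 5): (!(2*s > 3*x - 5)) && 2*s + (1/3)*x < 22/3 && ((!(3*x != 30)) ==> (4*s == 0 || s == 2*x - 23))
Answer: WP = (!(2*s > 3*x - 5)) && 2*s + (1/3)*x < 22/3 && ((!(3*x != 30)) ==> (4*s == 0 || s == 2*x - 23))


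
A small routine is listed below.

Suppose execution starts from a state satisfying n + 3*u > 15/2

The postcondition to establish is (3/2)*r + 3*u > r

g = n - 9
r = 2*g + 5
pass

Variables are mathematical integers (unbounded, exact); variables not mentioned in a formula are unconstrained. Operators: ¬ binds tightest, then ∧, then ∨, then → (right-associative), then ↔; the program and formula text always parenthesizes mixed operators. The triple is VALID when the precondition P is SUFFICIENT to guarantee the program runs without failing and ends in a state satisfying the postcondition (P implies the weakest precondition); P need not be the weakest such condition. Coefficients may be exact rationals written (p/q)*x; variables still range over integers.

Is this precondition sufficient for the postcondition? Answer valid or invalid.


Working backward. After the program, the postcondition (3/2)*r + 3*u > r must hold; in canonical form it is (1/2)*r + 3*u > 0.
Before skip: (1/2)*r + 3*u > 0
Before r := 2*g + 5: g + 3*u > -5/2
Before g := n - 9: n + 3*u > 13/2
The weakest precondition is n + 3*u > 13/2.
Check whether n + 3*u > 15/2 implies it.
Every state satisfying the precondition satisfies the weakest precondition: the implication holds.
Answer: valid


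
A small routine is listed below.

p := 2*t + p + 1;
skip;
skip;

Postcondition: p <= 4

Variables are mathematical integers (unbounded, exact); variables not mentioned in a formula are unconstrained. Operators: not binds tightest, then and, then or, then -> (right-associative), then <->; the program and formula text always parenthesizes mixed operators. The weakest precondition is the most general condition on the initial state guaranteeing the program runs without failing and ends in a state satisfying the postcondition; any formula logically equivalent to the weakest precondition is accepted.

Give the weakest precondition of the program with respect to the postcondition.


Working backward. After the program, p <= 4 must hold.
Before skip: p <= 4
Before skip: p <= 4
Before p := 2*t + p + 1: p + 2*t <= 3
Answer: WP = p + 2*t <= 3


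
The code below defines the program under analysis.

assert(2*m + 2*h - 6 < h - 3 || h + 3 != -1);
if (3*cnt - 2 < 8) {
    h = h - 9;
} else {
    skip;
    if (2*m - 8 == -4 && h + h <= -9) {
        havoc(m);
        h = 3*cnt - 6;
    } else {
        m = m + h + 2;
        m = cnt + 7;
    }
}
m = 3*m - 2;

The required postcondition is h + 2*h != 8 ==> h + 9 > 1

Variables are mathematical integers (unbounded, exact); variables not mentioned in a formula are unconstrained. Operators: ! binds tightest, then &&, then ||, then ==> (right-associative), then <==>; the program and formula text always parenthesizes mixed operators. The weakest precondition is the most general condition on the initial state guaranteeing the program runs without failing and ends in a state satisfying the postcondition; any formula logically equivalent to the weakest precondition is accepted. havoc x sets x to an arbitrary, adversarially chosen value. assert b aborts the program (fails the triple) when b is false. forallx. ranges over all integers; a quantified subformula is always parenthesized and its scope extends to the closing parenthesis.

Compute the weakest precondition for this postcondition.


Working backward. After the program, the postcondition h + 2*h != 8 ==> h + 9 > 1 must hold; in canonical form it is 3*h != 8 ==> h > -8.
Before m := 3*m - 2: 3*h != 8 ==> h > -8
Then branch requires 3*h != 35 ==> h > 1; else branch requires ((2*m == 4 && 2*h <= -9) ==> (9*cnt != 26 ==> 3*cnt > -2)) && ((!(2*m == 4 && 2*h <= -9)) ==> (3*h != 8 ==> h > -8)).
Before the if: (3*cnt < 10 ==> (3*h != 35 ==> h > 1)) && ((!(3*cnt < 10)) ==> (((2*m == 4 && 2*h <= -9) ==> (9*cnt != 26 ==> 3*cnt > -2)) && ((!(2*m == 4 && 2*h <= -9)) ==> (3*h != 8 ==> h > -8))))
Before assert 2*m + 2*h - 6 < h - 3 || h + 3 != -1: (h + 2*m < 3 || h != -4) && (3*cnt < 10 ==> (3*h != 35 ==> h > 1)) && ((!(3*cnt < 10)) ==> (((2*m == 4 && 2*h <= -9) ==> (9*cnt != 26 ==> 3*cnt > -2)) && ((!(2*m == 4 && 2*h <= -9)) ==> (3*h != 8 ==> h > -8))))
Answer: WP = (h + 2*m < 3 || h != -4) && (3*cnt < 10 ==> (3*h != 35 ==> h > 1)) && ((!(3*cnt < 10)) ==> (((2*m == 4 && 2*h <= -9) ==> (9*cnt != 26 ==> 3*cnt > -2)) && ((!(2*m == 4 && 2*h <= -9)) ==> (3*h != 8 ==> h > -8))))


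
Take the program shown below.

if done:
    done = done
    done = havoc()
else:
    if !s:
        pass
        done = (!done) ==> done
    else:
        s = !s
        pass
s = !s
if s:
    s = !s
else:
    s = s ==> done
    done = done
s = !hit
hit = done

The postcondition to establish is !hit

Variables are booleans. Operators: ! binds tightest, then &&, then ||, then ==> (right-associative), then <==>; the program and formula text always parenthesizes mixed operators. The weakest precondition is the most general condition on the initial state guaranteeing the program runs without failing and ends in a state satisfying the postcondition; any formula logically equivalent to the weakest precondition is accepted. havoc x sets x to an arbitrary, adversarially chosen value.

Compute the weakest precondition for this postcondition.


Working backward. After the program, !hit must hold.
Before hit := done: !done
Before s := !hit: !done
Then branch requires !done; else branch requires !done.
Before the if: (s ==> (!done)) && ((!s) ==> (!done))
Before s := !s: ((!s) ==> (!done)) && (s ==> (!done))
Then branch requires false; else branch requires ((!s) ==> (((!s) ==> (!((!done) ==> done))) && (s ==> (!((!done) ==> done))))) && (s ==> ((s ==> (!done)) && ((!s) ==> (!done)))).
Before the if: (!done) && ((!done) ==> (((!s) ==> (((!s) ==> (!((!done) ==> done))) && (s ==> (!((!done) ==> done))))) && (s ==> ((s ==> (!done)) && ((!s) ==> (!done))))))
Answer: WP = (!done) && ((!done) ==> (((!s) ==> (((!s) ==> (!((!done) ==> done))) && (s ==> (!((!done) ==> done))))) && (s ==> ((s ==> (!done)) && ((!s) ==> (!done))))))


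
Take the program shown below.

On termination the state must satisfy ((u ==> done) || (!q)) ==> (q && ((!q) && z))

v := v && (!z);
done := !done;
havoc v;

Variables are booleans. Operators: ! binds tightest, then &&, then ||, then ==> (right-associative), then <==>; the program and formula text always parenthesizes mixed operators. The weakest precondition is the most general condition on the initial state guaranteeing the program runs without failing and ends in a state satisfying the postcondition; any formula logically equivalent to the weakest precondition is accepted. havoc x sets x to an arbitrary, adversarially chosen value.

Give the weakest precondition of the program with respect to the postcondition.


Working backward. After the program, the postcondition ((u ==> done) || (!q)) ==> (q && ((!q) && z)) must hold; in canonical form it is !((u ==> done) || (!q)).
Before havoc v: !((u ==> done) || (!q))
Before done := !done: !((u ==> (!done)) || (!q))
Before v := v && (!z): !((u ==> (!done)) || (!q))
Answer: WP = !((u ==> (!done)) || (!q))


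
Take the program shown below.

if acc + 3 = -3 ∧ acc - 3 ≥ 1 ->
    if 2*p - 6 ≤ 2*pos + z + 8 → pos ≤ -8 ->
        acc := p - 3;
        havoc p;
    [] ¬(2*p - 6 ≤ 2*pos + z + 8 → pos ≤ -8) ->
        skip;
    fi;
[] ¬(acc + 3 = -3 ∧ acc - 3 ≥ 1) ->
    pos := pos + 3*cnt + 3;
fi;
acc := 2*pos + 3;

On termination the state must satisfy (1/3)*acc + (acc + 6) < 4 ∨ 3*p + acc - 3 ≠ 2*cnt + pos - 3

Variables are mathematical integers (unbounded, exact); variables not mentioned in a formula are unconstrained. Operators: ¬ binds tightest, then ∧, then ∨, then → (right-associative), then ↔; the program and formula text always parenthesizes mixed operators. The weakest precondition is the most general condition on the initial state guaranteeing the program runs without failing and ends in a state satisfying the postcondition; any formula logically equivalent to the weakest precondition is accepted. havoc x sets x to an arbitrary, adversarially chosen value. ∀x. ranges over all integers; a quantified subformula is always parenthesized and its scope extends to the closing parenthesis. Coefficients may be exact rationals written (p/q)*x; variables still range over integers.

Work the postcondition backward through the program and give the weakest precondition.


Working backward. After the program, the postcondition (1/3)*acc + (acc + 6) < 4 ∨ 3*p + acc - 3 ≠ 2*cnt + pos - 3 must hold; in canonical form it is (4/3)*acc < -2 ∨ acc + 3*p ≠ 2*cnt + pos.
Before acc := 2*pos + 3: (8/3)*pos < -6 ∨ 3*p + pos ≠ 2*cnt - 3
Then branch requires ((2*p ≤ 2*pos + z + 14 → pos ≤ -8) → (∀p_1. ((8/3)*pos < -6 ∨ 3*p_1 + pos ≠ 2*cnt - 3))) ∧ ((¬(2*p ≤ 2*pos + z + 14 → pos ≤ -8)) → ((8/3)*pos < -6 ∨ 3*p + pos ≠ 2*cnt - 3)); else branch requires 8*cnt + (8/3)*pos < -14 ∨ cnt + 3*p + pos ≠ -6.
Before the if: ((acc = -6 ∧ acc ≥ 4) → (((2*p ≤ 2*pos + z + 14 → pos ≤ -8) → (∀p_1. ((8/3)*pos < -6 ∨ 3*p_1 + pos ≠ 2*cnt - 3))) ∧ ((¬(2*p ≤ 2*pos + z + 14 → pos ≤ -8)) → ((8/3)*pos < -6 ∨ 3*p + pos ≠ 2*cnt - 3)))) ∧ ((¬(acc = -6 ∧ acc ≥ 4)) → (8*cnt + (8/3)*pos < -14 ∨ cnt + 3*p + pos ≠ -6))
Answer: WP = ((acc = -6 ∧ acc ≥ 4) → (((2*p ≤ 2*pos + z + 14 → pos ≤ -8) → (∀p_1. ((8/3)*pos < -6 ∨ 3*p_1 + pos ≠ 2*cnt - 3))) ∧ ((¬(2*p ≤ 2*pos + z + 14 → pos ≤ -8)) → ((8/3)*pos < -6 ∨ 3*p + pos ≠ 2*cnt - 3)))) ∧ ((¬(acc = -6 ∧ acc ≥ 4)) → (8*cnt + (8/3)*pos < -14 ∨ cnt + 3*p + pos ≠ -6))


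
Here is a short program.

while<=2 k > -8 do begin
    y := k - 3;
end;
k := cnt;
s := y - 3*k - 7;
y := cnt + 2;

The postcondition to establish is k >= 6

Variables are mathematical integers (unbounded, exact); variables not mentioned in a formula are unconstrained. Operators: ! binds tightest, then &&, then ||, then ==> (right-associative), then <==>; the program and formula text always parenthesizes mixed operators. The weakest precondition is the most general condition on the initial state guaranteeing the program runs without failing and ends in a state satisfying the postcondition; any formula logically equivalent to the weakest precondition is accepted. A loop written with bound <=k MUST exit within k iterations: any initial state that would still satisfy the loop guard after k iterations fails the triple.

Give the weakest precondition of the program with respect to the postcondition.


Working backward. After the program, k >= 6 must hold.
Before y := cnt + 2: k >= 6
Before s := y - 3*k - 7: k >= 6
Before k := cnt: cnt >= 6
Before the loop (bound <=2), unroll the exhaustion recursion (WP_0 = exit-now case; WP_j = one more guarded iteration, up to j = 2):
  WP_0: (!(k > -8)) && cnt >= 6
  WP_1: (k > -8 ==> ((!(k > -8)) && cnt >= 6)) && ((!(k > -8)) ==> cnt >= 6)
  WP_2: (k > -8 ==> ((k > -8 ==> ((!(k > -8)) && cnt >= 6)) && ((!(k > -8)) ==> cnt >= 6))) && ((!(k > -8)) ==> cnt >= 6)
So before the loop: (k > -8 ==> ((k > -8 ==> ((!(k > -8)) && cnt >= 6)) && ((!(k > -8)) ==> cnt >= 6))) && ((!(k > -8)) ==> cnt >= 6)
Answer: WP = (k > -8 ==> ((k > -8 ==> ((!(k > -8)) && cnt >= 6)) && ((!(k > -8)) ==> cnt >= 6))) && ((!(k > -8)) ==> cnt >= 6)


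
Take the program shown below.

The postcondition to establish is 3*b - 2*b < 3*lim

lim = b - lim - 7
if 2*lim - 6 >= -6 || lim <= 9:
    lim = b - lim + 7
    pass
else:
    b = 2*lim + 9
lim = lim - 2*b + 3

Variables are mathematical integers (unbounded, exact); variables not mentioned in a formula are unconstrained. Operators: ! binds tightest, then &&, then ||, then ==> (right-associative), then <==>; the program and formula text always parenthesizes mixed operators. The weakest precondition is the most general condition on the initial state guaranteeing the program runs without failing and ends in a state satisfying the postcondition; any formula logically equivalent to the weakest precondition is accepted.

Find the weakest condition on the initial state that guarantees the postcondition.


Working backward. After the program, the postcondition 3*b - 2*b < 3*lim must hold; in canonical form it is b < 3*lim.
Before lim := lim - 2*b + 3: 7*b < 3*lim + 9
Then branch requires 4*b + 3*lim < 30; else branch requires 11*lim < -54.
Before the if: ((2*lim >= 0 || lim <= 9) ==> 4*b + 3*lim < 30) && ((!(2*lim >= 0 || lim <= 9)) ==> 11*lim < -54)
Before lim := b - lim - 7: ((2*b >= 2*lim + 14 || b <= lim + 16) ==> 7*b < 3*lim + 51) && ((!(2*b >= 2*lim + 14 || b <= lim + 16)) ==> 11*b < 11*lim + 23)
Answer: WP = ((2*b >= 2*lim + 14 || b <= lim + 16) ==> 7*b < 3*lim + 51) && ((!(2*b >= 2*lim + 14 || b <= lim + 16)) ==> 11*b < 11*lim + 23)


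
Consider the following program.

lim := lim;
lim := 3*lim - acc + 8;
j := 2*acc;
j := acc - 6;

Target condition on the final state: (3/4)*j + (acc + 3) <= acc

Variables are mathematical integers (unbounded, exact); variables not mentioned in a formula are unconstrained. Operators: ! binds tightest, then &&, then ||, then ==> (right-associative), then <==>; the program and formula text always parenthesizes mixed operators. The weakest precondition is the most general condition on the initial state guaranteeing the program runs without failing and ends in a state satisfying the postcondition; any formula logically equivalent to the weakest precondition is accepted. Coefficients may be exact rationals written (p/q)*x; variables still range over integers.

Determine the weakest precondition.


Working backward. After the program, the postcondition (3/4)*j + (acc + 3) <= acc must hold; in canonical form it is (3/4)*j <= -3.
Before j := acc - 6: (3/4)*acc <= 3/2
Before j := 2*acc: (3/4)*acc <= 3/2
Before lim := 3*lim - acc + 8: (3/4)*acc <= 3/2
Before lim := lim: (3/4)*acc <= 3/2
Answer: WP = (3/4)*acc <= 3/2


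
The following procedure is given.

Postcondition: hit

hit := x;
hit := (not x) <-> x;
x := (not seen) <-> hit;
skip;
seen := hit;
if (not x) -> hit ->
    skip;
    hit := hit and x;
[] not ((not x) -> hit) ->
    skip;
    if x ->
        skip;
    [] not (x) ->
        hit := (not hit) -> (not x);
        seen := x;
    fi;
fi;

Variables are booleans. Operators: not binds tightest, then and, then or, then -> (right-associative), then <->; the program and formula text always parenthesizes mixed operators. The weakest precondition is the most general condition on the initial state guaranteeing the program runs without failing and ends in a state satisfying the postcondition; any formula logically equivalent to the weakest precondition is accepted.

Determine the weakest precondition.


Working backward. After the program, hit must hold.
Then branch requires hit and x; else branch requires (x -> hit) and ((not x) -> ((not hit) -> (not x))).
Before the if: (((not x) -> hit) -> (hit and x)) and ((not ((not x) -> hit)) -> ((x -> hit) and ((not x) -> ((not hit) -> (not x)))))
Before seen := hit: (((not x) -> hit) -> (hit and x)) and ((not ((not x) -> hit)) -> ((x -> hit) and ((not x) -> ((not hit) -> (not x)))))
Before skip: (((not x) -> hit) -> (hit and x)) and ((not ((not x) -> hit)) -> ((x -> hit) and ((not x) -> ((not hit) -> (not x)))))
Before x := (not seen) <-> hit: (((not ((not seen) <-> hit)) -> hit) -> (hit and ((not seen) <-> hit))) and ((not ((not ((not seen) <-> hit)) -> hit)) -> ((((not seen) <-> hit) -> hit) and ((not ((not seen) <-> hit)) -> ((not hit) -> (not ((not seen) <-> hit))))))
Before hit := (not x) <-> x: (((not ((not seen) <-> ((not x) <-> x))) -> ((not x) <-> x)) -> (((not x) <-> x) and ((not seen) <-> ((not x) <-> x)))) and ((not ((not ((not seen) <-> ((not x) <-> x))) -> ((not x) <-> x))) -> ((((not seen) <-> ((not x) <-> x)) -> ((not x) <-> x)) and ((not ((not seen) <-> ((not x) <-> x))) -> ((not ((not x) <-> x)) -> (not ((not seen) <-> ((not x) <-> x)))))))
Before hit := x: (((not ((not seen) <-> ((not x) <-> x))) -> ((not x) <-> x)) -> (((not x) <-> x) and ((not seen) <-> ((not x) <-> x)))) and ((not ((not ((not seen) <-> ((not x) <-> x))) -> ((not x) <-> x))) -> ((((not seen) <-> ((not x) <-> x)) -> ((not x) <-> x)) and ((not ((not seen) <-> ((not x) <-> x))) -> ((not ((not x) <-> x)) -> (not ((not seen) <-> ((not x) <-> x)))))))
Answer: WP = (((not ((not seen) <-> ((not x) <-> x))) -> ((not x) <-> x)) -> (((not x) <-> x) and ((not seen) <-> ((not x) <-> x)))) and ((not ((not ((not seen) <-> ((not x) <-> x))) -> ((not x) <-> x))) -> ((((not seen) <-> ((not x) <-> x)) -> ((not x) <-> x)) and ((not ((not seen) <-> ((not x) <-> x))) -> ((not ((not x) <-> x)) -> (not ((not seen) <-> ((not x) <-> x)))))))


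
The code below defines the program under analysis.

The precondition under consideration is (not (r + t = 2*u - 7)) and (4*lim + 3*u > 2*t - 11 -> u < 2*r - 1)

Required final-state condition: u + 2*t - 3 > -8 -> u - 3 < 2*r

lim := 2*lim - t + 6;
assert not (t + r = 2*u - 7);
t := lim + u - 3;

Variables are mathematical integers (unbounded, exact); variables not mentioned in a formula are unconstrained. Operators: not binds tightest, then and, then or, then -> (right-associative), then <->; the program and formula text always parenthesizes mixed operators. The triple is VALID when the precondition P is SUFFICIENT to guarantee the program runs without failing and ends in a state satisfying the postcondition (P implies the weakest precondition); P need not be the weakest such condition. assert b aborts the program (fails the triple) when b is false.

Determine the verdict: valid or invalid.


Working backward. After the program, the postcondition u + 2*t - 3 > -8 -> u - 3 < 2*r must hold; in canonical form it is 2*t + u > -5 -> u < 2*r + 3.
Before t := lim + u - 3: 2*lim + 3*u > 1 -> u < 2*r + 3
Before assert not (t + r = 2*u - 7): (not (r + t = 2*u - 7)) and (2*lim + 3*u > 1 -> u < 2*r + 3)
Before lim := 2*lim - t + 6: (not (r + t = 2*u - 7)) and (4*lim + 3*u > 2*t - 11 -> u < 2*r + 3)
The weakest precondition is (not (r + t = 2*u - 7)) and (4*lim + 3*u > 2*t - 11 -> u < 2*r + 3).
Check whether (not (r + t = 2*u - 7)) and (4*lim + 3*u > 2*t - 11 -> u < 2*r - 1) implies it.
Every state satisfying the precondition satisfies the weakest precondition: the implication holds.
Answer: valid


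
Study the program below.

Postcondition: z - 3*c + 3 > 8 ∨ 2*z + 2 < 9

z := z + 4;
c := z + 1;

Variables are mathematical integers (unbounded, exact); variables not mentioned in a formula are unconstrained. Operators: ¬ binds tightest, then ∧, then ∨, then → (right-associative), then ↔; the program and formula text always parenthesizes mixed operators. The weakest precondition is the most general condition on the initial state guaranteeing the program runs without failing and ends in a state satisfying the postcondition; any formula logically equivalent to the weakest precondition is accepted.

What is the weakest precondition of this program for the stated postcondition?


Working backward. After the program, the postcondition z - 3*c + 3 > 8 ∨ 2*z + 2 < 9 must hold; in canonical form it is z > 3*c + 5 ∨ 2*z < 7.
Before c := z + 1: 2*z < -8 ∨ 2*z < 7
Before z := z + 4: 2*z < -16 ∨ 2*z < -1
Answer: WP = 2*z < -16 ∨ 2*z < -1


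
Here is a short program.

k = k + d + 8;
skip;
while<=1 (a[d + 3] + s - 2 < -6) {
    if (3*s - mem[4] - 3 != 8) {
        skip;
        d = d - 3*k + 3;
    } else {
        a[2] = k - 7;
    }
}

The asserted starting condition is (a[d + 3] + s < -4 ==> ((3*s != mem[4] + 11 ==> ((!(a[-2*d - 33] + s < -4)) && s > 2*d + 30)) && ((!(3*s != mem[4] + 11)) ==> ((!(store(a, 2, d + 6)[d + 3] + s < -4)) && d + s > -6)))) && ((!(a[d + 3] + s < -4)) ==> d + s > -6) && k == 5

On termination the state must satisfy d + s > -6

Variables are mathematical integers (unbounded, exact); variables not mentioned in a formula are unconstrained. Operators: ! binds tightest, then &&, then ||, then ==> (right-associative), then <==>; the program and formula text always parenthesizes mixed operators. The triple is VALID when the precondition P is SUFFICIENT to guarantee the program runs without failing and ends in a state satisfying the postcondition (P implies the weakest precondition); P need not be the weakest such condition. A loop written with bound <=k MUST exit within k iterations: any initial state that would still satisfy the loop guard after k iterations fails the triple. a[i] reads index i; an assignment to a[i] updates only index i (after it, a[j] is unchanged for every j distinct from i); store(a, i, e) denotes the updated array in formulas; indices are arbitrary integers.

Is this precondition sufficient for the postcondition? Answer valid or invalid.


Working backward. After the program, d + s > -6 must hold.
Before the loop (bound <=1), unroll the exhaustion recursion (WP_0 = exit-now case; WP_j = one more guarded iteration, up to j = 1):
  WP_0: (!(a[d + 3] + s < -4)) && d + s > -6
  WP_1: (a[d + 3] + s < -4 ==> ((3*s != mem[4] + 11 ==> ((!(a[d - 3*k + 6] + s < -4)) && d + s > 3*k - 9)) && ((!(3*s != mem[4] + 11)) ==> ((!(store(a, 2, k - 7)[d + 3] + s < -4)) && d + s > -6)))) && ((!(a[d + 3] + s < -4)) ==> d + s > -6)
So before the loop: (a[d + 3] + s < -4 ==> ((3*s != mem[4] + 11 ==> ((!(a[d - 3*k + 6] + s < -4)) && d + s > 3*k - 9)) && ((!(3*s != mem[4] + 11)) ==> ((!(store(a, 2, k - 7)[d + 3] + s < -4)) && d + s > -6)))) && ((!(a[d + 3] + s < -4)) ==> d + s > -6)
Before skip: (a[d + 3] + s < -4 ==> ((3*s != mem[4] + 11 ==> ((!(a[d - 3*k + 6] + s < -4)) && d + s > 3*k - 9)) && ((!(3*s != mem[4] + 11)) ==> ((!(store(a, 2, k - 7)[d + 3] + s < -4)) && d + s > -6)))) && ((!(a[d + 3] + s < -4)) ==> d + s > -6)
Before k := k + d + 8: (a[d + 3] + s < -4 ==> ((3*s != mem[4] + 11 ==> ((!(a[-2*d - 3*k - 18] + s < -4)) && s > 2*d + 3*k + 15)) && ((!(3*s != mem[4] + 11)) ==> ((!(store(a, 2, d + k + 1)[d + 3] + s < -4)) && d + s > -6)))) && ((!(a[d + 3] + s < -4)) ==> d + s > -6)
The weakest precondition is (a[d + 3] + s < -4 ==> ((3*s != mem[4] + 11 ==> ((!(a[-2*d - 3*k - 18] + s < -4)) && s > 2*d + 3*k + 15)) && ((!(3*s != mem[4] + 11)) ==> ((!(store(a, 2, d + k + 1)[d + 3] + s < -4)) && d + s > -6)))) && ((!(a[d + 3] + s < -4)) ==> d + s > -6).
Check whether (a[d + 3] + s < -4 ==> ((3*s != mem[4] + 11 ==> ((!(a[-2*d - 33] + s < -4)) && s > 2*d + 30)) && ((!(3*s != mem[4] + 11)) ==> ((!(store(a, 2, d + 6)[d + 3] + s < -4)) && d + s > -6)))) && ((!(a[d + 3] + s < -4)) ==> d + s > -6) && k == 5 implies it.
Every state satisfying the precondition satisfies the weakest precondition: the implication holds.
Answer: valid


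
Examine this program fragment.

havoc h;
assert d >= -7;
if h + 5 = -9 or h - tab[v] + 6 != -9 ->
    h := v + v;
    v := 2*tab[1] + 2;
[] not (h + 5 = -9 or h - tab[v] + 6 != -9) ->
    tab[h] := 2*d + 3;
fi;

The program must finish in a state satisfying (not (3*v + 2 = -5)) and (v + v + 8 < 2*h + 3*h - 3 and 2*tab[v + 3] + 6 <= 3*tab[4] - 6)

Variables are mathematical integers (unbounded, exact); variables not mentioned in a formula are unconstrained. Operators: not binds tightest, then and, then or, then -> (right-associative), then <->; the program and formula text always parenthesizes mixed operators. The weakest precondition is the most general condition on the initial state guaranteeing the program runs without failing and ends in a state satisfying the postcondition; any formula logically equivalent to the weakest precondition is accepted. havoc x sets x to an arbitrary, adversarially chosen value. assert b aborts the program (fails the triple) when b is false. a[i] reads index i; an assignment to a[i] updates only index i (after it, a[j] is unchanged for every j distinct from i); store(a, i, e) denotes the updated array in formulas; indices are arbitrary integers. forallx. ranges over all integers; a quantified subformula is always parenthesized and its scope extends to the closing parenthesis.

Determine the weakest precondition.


Working backward. After the program, the postcondition (not (3*v + 2 = -5)) and (v + v + 8 < 2*h + 3*h - 3 and 2*tab[v + 3] + 6 <= 3*tab[4] - 6) must hold; in canonical form it is (not (3*v = -7)) and 2*v < 5*h - 11 and 2*tab[v + 3] <= 3*tab[4] - 12.
Then branch requires (not (6*tab[1] = -13)) and 4*tab[1] < 10*v - 15 and 2*tab[2*tab[1] + 5] <= 3*tab[4] - 12; else branch requires (not (3*v = -7)) and 2*v < 5*h - 11 and 2*store(tab, h, 2*d + 3)[v + 3] <= 3*store(tab, h, 2*d + 3)[4] - 12.
Before the if: ((h = -14 or h != tab[v] - 15) -> ((not (6*tab[1] = -13)) and 4*tab[1] < 10*v - 15 and 2*tab[2*tab[1] + 5] <= 3*tab[4] - 12)) and ((not (h = -14 or h != tab[v] - 15)) -> ((not (3*v = -7)) and 2*v < 5*h - 11 and 2*store(tab, h, 2*d + 3)[v + 3] <= 3*store(tab, h, 2*d + 3)[4] - 12))
Before assert d >= -7: d >= -7 and ((h = -14 or h != tab[v] - 15) -> ((not (6*tab[1] = -13)) and 4*tab[1] < 10*v - 15 and 2*tab[2*tab[1] + 5] <= 3*tab[4] - 12)) and ((not (h = -14 or h != tab[v] - 15)) -> ((not (3*v = -7)) and 2*v < 5*h - 11 and 2*store(tab, h, 2*d + 3)[v + 3] <= 3*store(tab, h, 2*d + 3)[4] - 12))
Before havoc h: forall h_1. (d >= -7 and ((h_1 = -14 or h_1 != tab[v] - 15) -> ((not (6*tab[1] = -13)) and 4*tab[1] < 10*v - 15 and 2*tab[2*tab[1] + 5] <= 3*tab[4] - 12)) and ((not (h_1 = -14 or h_1 != tab[v] - 15)) -> ((not (3*v = -7)) and 2*v < 5*h_1 - 11 and 2*store(tab, h_1, 2*d + 3)[v + 3] <= 3*store(tab, h_1, 2*d + 3)[4] - 12)))
Answer: WP = forall h_1. (d >= -7 and ((h_1 = -14 or h_1 != tab[v] - 15) -> ((not (6*tab[1] = -13)) and 4*tab[1] < 10*v - 15 and 2*tab[2*tab[1] + 5] <= 3*tab[4] - 12)) and ((not (h_1 = -14 or h_1 != tab[v] - 15)) -> ((not (3*v = -7)) and 2*v < 5*h_1 - 11 and 2*store(tab, h_1, 2*d + 3)[v + 3] <= 3*store(tab, h_1, 2*d + 3)[4] - 12)))


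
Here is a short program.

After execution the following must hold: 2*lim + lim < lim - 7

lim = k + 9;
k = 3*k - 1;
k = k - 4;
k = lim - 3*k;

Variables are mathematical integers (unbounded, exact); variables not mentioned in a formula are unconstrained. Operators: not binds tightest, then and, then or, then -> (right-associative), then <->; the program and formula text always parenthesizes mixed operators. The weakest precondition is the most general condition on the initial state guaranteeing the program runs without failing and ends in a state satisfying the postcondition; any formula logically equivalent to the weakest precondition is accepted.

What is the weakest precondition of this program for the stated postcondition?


Working backward. After the program, the postcondition 2*lim + lim < lim - 7 must hold; in canonical form it is 2*lim < -7.
Before k := lim - 3*k: 2*lim < -7
Before k := k - 4: 2*lim < -7
Before k := 3*k - 1: 2*lim < -7
Before lim := k + 9: 2*k < -25
Answer: WP = 2*k < -25


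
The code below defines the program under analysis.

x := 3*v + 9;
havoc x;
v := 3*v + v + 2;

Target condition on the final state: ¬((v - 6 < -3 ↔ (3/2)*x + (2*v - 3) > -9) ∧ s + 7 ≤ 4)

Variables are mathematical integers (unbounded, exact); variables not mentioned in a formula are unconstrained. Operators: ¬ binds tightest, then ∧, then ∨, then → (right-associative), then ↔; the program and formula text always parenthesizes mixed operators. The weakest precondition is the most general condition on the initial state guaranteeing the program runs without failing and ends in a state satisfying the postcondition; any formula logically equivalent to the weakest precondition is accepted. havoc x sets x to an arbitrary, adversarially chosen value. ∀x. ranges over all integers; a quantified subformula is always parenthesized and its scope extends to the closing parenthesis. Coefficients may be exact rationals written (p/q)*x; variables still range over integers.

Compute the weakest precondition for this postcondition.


Working backward. After the program, the postcondition ¬((v - 6 < -3 ↔ (3/2)*x + (2*v - 3) > -9) ∧ s + 7 ≤ 4) must hold; in canonical form it is ¬((v < 3 ↔ 2*v + (3/2)*x > -6) ∧ s ≤ -3).
Before v := 3*v + v + 2: ¬((4*v < 1 ↔ 8*v + (3/2)*x > -10) ∧ s ≤ -3)
Before havoc x: ∀x_1. (¬((4*v < 1 ↔ 8*v + (3/2)*x_1 > -10) ∧ s ≤ -3))
Before x := 3*v + 9: ∀x_1. (¬((4*v < 1 ↔ 8*v + (3/2)*x_1 > -10) ∧ s ≤ -3))
Answer: WP = ∀x_1. (¬((4*v < 1 ↔ 8*v + (3/2)*x_1 > -10) ∧ s ≤ -3))


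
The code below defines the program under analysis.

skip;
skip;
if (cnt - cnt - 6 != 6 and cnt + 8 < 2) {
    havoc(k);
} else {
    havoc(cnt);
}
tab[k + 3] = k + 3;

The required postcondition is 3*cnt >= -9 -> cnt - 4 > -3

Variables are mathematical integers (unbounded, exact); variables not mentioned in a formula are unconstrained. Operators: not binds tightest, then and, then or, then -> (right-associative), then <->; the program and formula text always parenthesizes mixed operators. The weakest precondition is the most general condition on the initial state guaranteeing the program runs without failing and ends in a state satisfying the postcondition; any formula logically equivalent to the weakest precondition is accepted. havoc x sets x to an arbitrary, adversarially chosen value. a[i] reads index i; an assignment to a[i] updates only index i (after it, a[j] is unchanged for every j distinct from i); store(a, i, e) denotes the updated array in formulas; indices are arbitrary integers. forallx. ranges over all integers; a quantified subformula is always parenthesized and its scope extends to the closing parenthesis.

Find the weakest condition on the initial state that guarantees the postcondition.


Working backward. After the program, the postcondition 3*cnt >= -9 -> cnt - 4 > -3 must hold; in canonical form it is 3*cnt >= -9 -> cnt > 1.
Before tab[k + 3] := k + 3: 3*cnt >= -9 -> cnt > 1
Then branch requires 3*cnt >= -9 -> cnt > 1; else branch requires forall cnt_1. (3*cnt_1 >= -9 -> cnt_1 > 1).
Before the if: (cnt < -6 -> (3*cnt >= -9 -> cnt > 1)) and ((not (cnt < -6)) -> (forall cnt_1. (3*cnt_1 >= -9 -> cnt_1 > 1)))
Before skip: (cnt < -6 -> (3*cnt >= -9 -> cnt > 1)) and ((not (cnt < -6)) -> (forall cnt_1. (3*cnt_1 >= -9 -> cnt_1 > 1)))
Before skip: (cnt < -6 -> (3*cnt >= -9 -> cnt > 1)) and ((not (cnt < -6)) -> (forall cnt_1. (3*cnt_1 >= -9 -> cnt_1 > 1)))
Answer: WP = (cnt < -6 -> (3*cnt >= -9 -> cnt > 1)) and ((not (cnt < -6)) -> (forall cnt_1. (3*cnt_1 >= -9 -> cnt_1 > 1)))


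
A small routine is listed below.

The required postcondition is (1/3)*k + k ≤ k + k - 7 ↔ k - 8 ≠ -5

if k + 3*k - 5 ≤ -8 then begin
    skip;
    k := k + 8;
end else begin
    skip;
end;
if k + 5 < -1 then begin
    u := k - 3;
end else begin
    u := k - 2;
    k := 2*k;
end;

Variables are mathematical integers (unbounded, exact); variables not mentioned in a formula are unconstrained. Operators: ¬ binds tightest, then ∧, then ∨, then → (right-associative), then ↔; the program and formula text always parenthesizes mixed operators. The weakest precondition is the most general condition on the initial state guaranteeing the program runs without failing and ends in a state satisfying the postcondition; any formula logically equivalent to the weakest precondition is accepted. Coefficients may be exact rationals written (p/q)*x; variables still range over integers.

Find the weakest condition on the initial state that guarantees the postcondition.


Working backward. After the program, the postcondition (1/3)*k + k ≤ k + k - 7 ↔ k - 8 ≠ -5 must hold; in canonical form it is (2/3)*k ≥ 7 ↔ k ≠ 3.
Then branch requires (2/3)*k ≥ 7 ↔ k ≠ 3; else branch requires (4/3)*k ≥ 7 ↔ 2*k ≠ 3.
Before the if: (k < -6 → ((2/3)*k ≥ 7 ↔ k ≠ 3)) ∧ ((¬(k < -6)) → ((4/3)*k ≥ 7 ↔ 2*k ≠ 3))
Then branch requires (k < -14 → ((2/3)*k ≥ 5/3 ↔ k ≠ -5)) ∧ ((¬(k < -14)) → ((4/3)*k ≥ -11/3 ↔ 2*k ≠ -13)); else branch requires (k < -6 → ((2/3)*k ≥ 7 ↔ k ≠ 3)) ∧ ((¬(k < -6)) → ((4/3)*k ≥ 7 ↔ 2*k ≠ 3)).
Before the if: (4*k ≤ -3 → ((k < -14 → ((2/3)*k ≥ 5/3 ↔ k ≠ -5)) ∧ ((¬(k < -14)) → ((4/3)*k ≥ -11/3 ↔ 2*k ≠ -13)))) ∧ ((¬(4*k ≤ -3)) → ((k < -6 → ((2/3)*k ≥ 7 ↔ k ≠ 3)) ∧ ((¬(k < -6)) → ((4/3)*k ≥ 7 ↔ 2*k ≠ 3))))
Answer: WP = (4*k ≤ -3 → ((k < -14 → ((2/3)*k ≥ 5/3 ↔ k ≠ -5)) ∧ ((¬(k < -14)) → ((4/3)*k ≥ -11/3 ↔ 2*k ≠ -13)))) ∧ ((¬(4*k ≤ -3)) → ((k < -6 → ((2/3)*k ≥ 7 ↔ k ≠ 3)) ∧ ((¬(k < -6)) → ((4/3)*k ≥ 7 ↔ 2*k ≠ 3))))


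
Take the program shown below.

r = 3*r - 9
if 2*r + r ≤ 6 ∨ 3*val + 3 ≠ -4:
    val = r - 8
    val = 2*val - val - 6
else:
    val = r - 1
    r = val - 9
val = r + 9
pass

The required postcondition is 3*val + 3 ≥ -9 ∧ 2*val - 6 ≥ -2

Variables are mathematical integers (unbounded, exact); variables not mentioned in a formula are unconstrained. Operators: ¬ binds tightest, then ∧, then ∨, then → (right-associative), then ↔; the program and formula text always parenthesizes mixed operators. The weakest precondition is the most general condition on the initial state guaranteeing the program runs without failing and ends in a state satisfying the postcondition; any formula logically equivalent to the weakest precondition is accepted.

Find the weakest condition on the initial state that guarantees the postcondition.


Working backward. After the program, the postcondition 3*val + 3 ≥ -9 ∧ 2*val - 6 ≥ -2 must hold; in canonical form it is 3*val ≥ -12 ∧ 2*val ≥ 4.
Before skip: 3*val ≥ -12 ∧ 2*val ≥ 4
Before val := r + 9: 3*r ≥ -39 ∧ 2*r ≥ -14
Then branch requires 3*r ≥ -39 ∧ 2*r ≥ -14; else branch requires 3*r ≥ -9 ∧ 2*r ≥ 6.
Before the if: ((3*r ≤ 6 ∨ 3*val ≠ -7) → (3*r ≥ -39 ∧ 2*r ≥ -14)) ∧ ((¬(3*r ≤ 6 ∨ 3*val ≠ -7)) → (3*r ≥ -9 ∧ 2*r ≥ 6))
Before r := 3*r - 9: ((9*r ≤ 33 ∨ 3*val ≠ -7) → (9*r ≥ -12 ∧ 6*r ≥ 4)) ∧ ((¬(9*r ≤ 33 ∨ 3*val ≠ -7)) → (9*r ≥ 18 ∧ 6*r ≥ 24))
Answer: WP = ((9*r ≤ 33 ∨ 3*val ≠ -7) → (9*r ≥ -12 ∧ 6*r ≥ 4)) ∧ ((¬(9*r ≤ 33 ∨ 3*val ≠ -7)) → (9*r ≥ 18 ∧ 6*r ≥ 24))


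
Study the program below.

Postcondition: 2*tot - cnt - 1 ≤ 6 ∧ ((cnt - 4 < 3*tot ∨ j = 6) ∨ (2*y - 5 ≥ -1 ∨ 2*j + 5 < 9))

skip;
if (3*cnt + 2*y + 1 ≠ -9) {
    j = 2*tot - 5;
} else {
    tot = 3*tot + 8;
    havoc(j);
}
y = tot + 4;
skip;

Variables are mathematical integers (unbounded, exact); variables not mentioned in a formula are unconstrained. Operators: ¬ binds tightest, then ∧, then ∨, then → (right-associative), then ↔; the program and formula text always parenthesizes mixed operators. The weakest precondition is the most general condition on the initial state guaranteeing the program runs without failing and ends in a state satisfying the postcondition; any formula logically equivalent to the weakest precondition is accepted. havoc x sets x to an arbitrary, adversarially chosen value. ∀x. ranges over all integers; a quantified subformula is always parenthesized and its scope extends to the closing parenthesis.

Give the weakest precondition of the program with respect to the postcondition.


Working backward. After the program, the postcondition 2*tot - cnt - 1 ≤ 6 ∧ ((cnt - 4 < 3*tot ∨ j = 6) ∨ (2*y - 5 ≥ -1 ∨ 2*j + 5 < 9)) must hold; in canonical form it is 2*tot ≤ cnt + 7 ∧ (cnt < 3*tot + 4 ∨ j = 6 ∨ 2*y ≥ 4 ∨ 2*j < 4).
Before skip: 2*tot ≤ cnt + 7 ∧ (cnt < 3*tot + 4 ∨ j = 6 ∨ 2*y ≥ 4 ∨ 2*j < 4)
Before y := tot + 4: 2*tot ≤ cnt + 7 ∧ (cnt < 3*tot + 4 ∨ j = 6 ∨ 2*tot ≥ -4 ∨ 2*j < 4)
Then branch requires 2*tot ≤ cnt + 7 ∧ (cnt < 3*tot + 4 ∨ 2*tot = 11 ∨ 2*tot ≥ -4 ∨ 4*tot < 14); else branch requires ∀j_1. (6*tot ≤ cnt - 9 ∧ (cnt < 9*tot + 28 ∨ j_1 = 6 ∨ 6*tot ≥ -20 ∨ 2*j_1 < 4)).
Before the if: (3*cnt + 2*y ≠ -10 → (2*tot ≤ cnt + 7 ∧ (cnt < 3*tot + 4 ∨ 2*tot = 11 ∨ 2*tot ≥ -4 ∨ 4*tot < 14))) ∧ ((¬(3*cnt + 2*y ≠ -10)) → (∀j_1. (6*tot ≤ cnt - 9 ∧ (cnt < 9*tot + 28 ∨ j_1 = 6 ∨ 6*tot ≥ -20 ∨ 2*j_1 < 4))))
Before skip: (3*cnt + 2*y ≠ -10 → (2*tot ≤ cnt + 7 ∧ (cnt < 3*tot + 4 ∨ 2*tot = 11 ∨ 2*tot ≥ -4 ∨ 4*tot < 14))) ∧ ((¬(3*cnt + 2*y ≠ -10)) → (∀j_1. (6*tot ≤ cnt - 9 ∧ (cnt < 9*tot + 28 ∨ j_1 = 6 ∨ 6*tot ≥ -20 ∨ 2*j_1 < 4))))
Answer: WP = (3*cnt + 2*y ≠ -10 → (2*tot ≤ cnt + 7 ∧ (cnt < 3*tot + 4 ∨ 2*tot = 11 ∨ 2*tot ≥ -4 ∨ 4*tot < 14))) ∧ ((¬(3*cnt + 2*y ≠ -10)) → (∀j_1. (6*tot ≤ cnt - 9 ∧ (cnt < 9*tot + 28 ∨ j_1 = 6 ∨ 6*tot ≥ -20 ∨ 2*j_1 < 4))))


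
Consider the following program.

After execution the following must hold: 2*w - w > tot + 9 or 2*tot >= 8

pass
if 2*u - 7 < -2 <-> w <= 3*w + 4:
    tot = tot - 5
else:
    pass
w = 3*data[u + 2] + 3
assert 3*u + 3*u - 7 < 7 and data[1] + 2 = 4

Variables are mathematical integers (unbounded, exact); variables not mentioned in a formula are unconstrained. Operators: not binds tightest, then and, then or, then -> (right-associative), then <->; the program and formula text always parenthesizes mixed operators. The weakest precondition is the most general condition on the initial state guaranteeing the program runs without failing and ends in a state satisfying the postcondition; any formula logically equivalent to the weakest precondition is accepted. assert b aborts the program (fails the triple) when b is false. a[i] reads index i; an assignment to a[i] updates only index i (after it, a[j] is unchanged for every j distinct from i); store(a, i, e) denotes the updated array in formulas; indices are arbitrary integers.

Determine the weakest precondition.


Working backward. After the program, the postcondition 2*w - w > tot + 9 or 2*tot >= 8 must hold; in canonical form it is w > tot + 9 or 2*tot >= 8.
Before assert 3*u + 3*u - 7 < 7 and data[1] + 2 = 4: 6*u < 14 and data[1] = 2 and (w > tot + 9 or 2*tot >= 8)
Before w := 3*data[u + 2] + 3: 6*u < 14 and data[1] = 2 and (3*data[u + 2] > tot + 6 or 2*tot >= 8)
Then branch requires 6*u < 14 and data[1] = 2 and (3*data[u + 2] > tot + 1 or 2*tot >= 18); else branch requires 6*u < 14 and data[1] = 2 and (3*data[u + 2] > tot + 6 or 2*tot >= 8).
Before the if: ((2*u < 5 <-> 2*w >= -4) -> (6*u < 14 and data[1] = 2 and (3*data[u + 2] > tot + 1 or 2*tot >= 18))) and ((not (2*u < 5 <-> 2*w >= -4)) -> (6*u < 14 and data[1] = 2 and (3*data[u + 2] > tot + 6 or 2*tot >= 8)))
Before skip: ((2*u < 5 <-> 2*w >= -4) -> (6*u < 14 and data[1] = 2 and (3*data[u + 2] > tot + 1 or 2*tot >= 18))) and ((not (2*u < 5 <-> 2*w >= -4)) -> (6*u < 14 and data[1] = 2 and (3*data[u + 2] > tot + 6 or 2*tot >= 8)))
Answer: WP = ((2*u < 5 <-> 2*w >= -4) -> (6*u < 14 and data[1] = 2 and (3*data[u + 2] > tot + 1 or 2*tot >= 18))) and ((not (2*u < 5 <-> 2*w >= -4)) -> (6*u < 14 and data[1] = 2 and (3*data[u + 2] > tot + 6 or 2*tot >= 8)))


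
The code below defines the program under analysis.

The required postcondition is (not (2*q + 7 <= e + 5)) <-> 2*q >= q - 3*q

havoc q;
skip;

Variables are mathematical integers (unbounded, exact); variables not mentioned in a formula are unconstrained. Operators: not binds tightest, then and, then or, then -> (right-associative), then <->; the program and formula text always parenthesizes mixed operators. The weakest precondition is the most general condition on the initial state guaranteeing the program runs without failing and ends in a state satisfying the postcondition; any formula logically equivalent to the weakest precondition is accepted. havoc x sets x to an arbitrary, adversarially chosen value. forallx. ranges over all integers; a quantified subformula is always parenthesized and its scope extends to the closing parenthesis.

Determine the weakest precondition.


Working backward. After the program, the postcondition (not (2*q + 7 <= e + 5)) <-> 2*q >= q - 3*q must hold; in canonical form it is (not (2*q <= e - 2)) <-> 4*q >= 0.
Before skip: (not (2*q <= e - 2)) <-> 4*q >= 0
Before havoc q: forall q_1. ((not (2*q_1 <= e - 2)) <-> 4*q_1 >= 0)
Answer: WP = forall q_1. ((not (2*q_1 <= e - 2)) <-> 4*q_1 >= 0)
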